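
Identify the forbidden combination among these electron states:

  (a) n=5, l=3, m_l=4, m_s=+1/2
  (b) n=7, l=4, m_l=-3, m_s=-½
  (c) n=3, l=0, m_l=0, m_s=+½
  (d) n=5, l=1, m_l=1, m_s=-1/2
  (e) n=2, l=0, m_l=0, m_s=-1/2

(a)

(a) has |m_l| = 4 > l = 3, violating −l ≤ m_l ≤ l.
The remaining sets (b), (c), (d), (e) satisfy all four rules.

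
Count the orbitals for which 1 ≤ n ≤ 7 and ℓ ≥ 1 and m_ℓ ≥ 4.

Go shell by shell, enumerating (ℓ, m_ℓ) with ℓ ≥ 1 and m_ℓ ≥ 4:
n=5 → 1; n=6 → 3; n=7 → 6.
Total orbitals: 1 + 3 + 6 = 10.

10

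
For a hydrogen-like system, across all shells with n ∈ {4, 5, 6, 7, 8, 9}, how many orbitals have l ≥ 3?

217

For each n in the range, tally the orbitals obeying l ≥ 3:
n=4 → 7; n=5 → 16; n=6 → 27; n=7 → 40; n=8 → 55; n=9 → 72.
Total orbitals: 7 + 16 + 27 + 40 + 55 + 72 = 217.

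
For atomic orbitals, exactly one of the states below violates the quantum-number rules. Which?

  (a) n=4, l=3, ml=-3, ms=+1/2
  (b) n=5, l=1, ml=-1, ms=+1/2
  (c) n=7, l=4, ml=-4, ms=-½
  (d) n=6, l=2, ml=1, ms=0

(d)

(d) has ms = 0, but an electron's spin must be ±1/2.
The remaining sets (a), (b), (c) satisfy all four rules.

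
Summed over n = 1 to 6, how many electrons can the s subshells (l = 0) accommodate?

An s subshell (l = 0) exists for every n ≥ 1, so shells n = 1, 2, 3, 4, 5, 6 each contribute one — 6 subshells.
Since each s subshell holds 2(2·0+1) = 2 electrons, the total is 6 × 2 = 12.

12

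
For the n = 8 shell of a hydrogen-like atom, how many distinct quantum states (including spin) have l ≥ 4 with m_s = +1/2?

48

With n = 8 the allowed l are 0, 1, …, 7.
Orbitals with l ≥ 4, by l: l=4 → 9; l=5 → 11; l=6 → 13; l=7 → 15.
Orbitals: 9 + 11 + 13 + 15 = 48. With m_s fixed to a single value there is one state per orbital, giving 48 states.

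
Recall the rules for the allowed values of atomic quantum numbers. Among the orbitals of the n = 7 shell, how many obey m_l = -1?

6

For n = 7, l ranges over 0 … 6.
Contributions: l=1 → 1; l=2 → 1; l=3 → 1; l=4 → 1; l=5 → 1; l=6 → 1.
Total orbitals: 1 + 1 + 1 + 1 + 1 + 1 = 6.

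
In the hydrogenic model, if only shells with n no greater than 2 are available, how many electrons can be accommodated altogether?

10

Total orbitals = 1² + 2² = 5. Doubling for spin gives 10 electrons.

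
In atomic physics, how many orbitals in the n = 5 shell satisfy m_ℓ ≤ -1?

Orbitals with m_ℓ ≤ -1, by ℓ: ℓ=1 → 1; ℓ=2 → 2; ℓ=3 → 3; ℓ=4 → 4.
Total orbitals: 1 + 2 + 3 + 4 = 10.

10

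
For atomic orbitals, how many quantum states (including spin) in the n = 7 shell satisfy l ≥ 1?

Go through l = 0, …, 6 (the values permitted for n = 7).
Per l-value: l=1 → 3; l=2 → 5; l=3 → 7; l=4 → 9; l=5 → 11; l=6 → 13.
Orbitals: 3 + 5 + 7 + 9 + 11 + 13 = 48. Each orbital carries two spin states, so 48 × 2 = 96 states.

96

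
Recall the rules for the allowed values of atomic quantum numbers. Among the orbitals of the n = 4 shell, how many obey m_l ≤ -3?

Go through l = 0, …, 3 (the values permitted for n = 4).
Per l-value: l=3 → 1.
Total orbitals: 1.

1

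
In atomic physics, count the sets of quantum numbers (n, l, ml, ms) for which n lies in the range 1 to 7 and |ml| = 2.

60

Treat each shell separately and count matching orbitals:
n=3 → 2; n=4 → 4; n=5 → 6; n=6 → 8; n=7 → 10.
Orbitals: 2 + 4 + 6 + 8 + 10 = 30. Including both spin states (ms = ±1/2) gives 2 × 30 = 60 states.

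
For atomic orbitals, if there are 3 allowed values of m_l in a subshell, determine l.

m_l ranges over 2l+1 integers, so 2l+1 = 3 ⇒ l = 1.

l = 1 (p)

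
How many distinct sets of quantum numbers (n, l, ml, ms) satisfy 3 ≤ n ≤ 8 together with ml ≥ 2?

112

Work shell by shell — for each n, count the (l, ml) pairs that satisfy ml ≥ 2:
n=3 → 1; n=4 → 3; n=5 → 6; n=6 → 10; n=7 → 15; n=8 → 21.
Orbitals: 1 + 3 + 6 + 10 + 15 + 21 = 56. Including both spin states (ms = ±1/2) gives 2 × 56 = 112 states.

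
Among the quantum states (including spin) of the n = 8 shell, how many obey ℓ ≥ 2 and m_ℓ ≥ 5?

Contributions: ℓ=5 → 1; ℓ=6 → 2; ℓ=7 → 3.
Orbitals: 1 + 2 + 3 = 6. Each orbital carries two spin states, so 6 × 2 = 12 states.

12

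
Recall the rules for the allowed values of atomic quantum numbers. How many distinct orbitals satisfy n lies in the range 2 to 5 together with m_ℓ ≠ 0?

40

Work shell by shell — for each n, count the (ℓ, m_ℓ) pairs that satisfy m_ℓ ≠ 0:
n=2 → 2; n=3 → 6; n=4 → 12; n=5 → 20.
Total orbitals: 2 + 6 + 12 + 20 = 40.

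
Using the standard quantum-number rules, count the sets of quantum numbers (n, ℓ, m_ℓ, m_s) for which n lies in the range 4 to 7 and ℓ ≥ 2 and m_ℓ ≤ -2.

For each n in the range, tally the orbitals obeying ℓ ≥ 2 and m_ℓ ≤ -2:
n=4 → 3; n=5 → 6; n=6 → 10; n=7 → 15.
Orbitals: 3 + 6 + 10 + 15 = 34. Including both spin states (m_s = ±1/2) gives 2 × 34 = 68 states.

68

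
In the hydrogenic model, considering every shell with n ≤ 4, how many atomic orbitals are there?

Total orbitals = 1² + 2² + 3² + 4² = 30.

30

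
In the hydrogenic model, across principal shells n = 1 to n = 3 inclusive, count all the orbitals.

Shell n has n² orbitals: 1²=1 + 2²=4 + 3²=9 = 14 orbitals.

14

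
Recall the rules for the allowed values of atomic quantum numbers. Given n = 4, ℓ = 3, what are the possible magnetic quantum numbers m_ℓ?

-3, -2, -1, 0, 1, 2, 3

m_ℓ takes every integer from −ℓ to +ℓ. With ℓ = 3 that gives the 7 values -3, -2, -1, 0, 1, 2, 3.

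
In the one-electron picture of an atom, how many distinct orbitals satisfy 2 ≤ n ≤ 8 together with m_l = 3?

Per-shell orbital counts meeting the constraint:
n=4 → 1; n=5 → 2; n=6 → 3; n=7 → 4; n=8 → 5.
Total orbitals: 1 + 2 + 3 + 4 + 5 = 15.

15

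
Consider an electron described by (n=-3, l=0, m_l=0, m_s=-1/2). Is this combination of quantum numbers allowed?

Not allowed

The principal quantum number must be a positive integer (n ≥ 1), but here n = -3.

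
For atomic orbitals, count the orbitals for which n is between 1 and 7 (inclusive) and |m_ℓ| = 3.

20

Treat each shell separately and count matching orbitals:
n=4 → 2; n=5 → 4; n=6 → 6; n=7 → 8.
Total orbitals: 2 + 4 + 6 + 8 = 20.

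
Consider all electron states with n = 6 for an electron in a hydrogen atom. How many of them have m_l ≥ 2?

20

With n = 6 the allowed l are 0, 1, …, 5.
Orbitals with m_l ≥ 2, by l: l=2 → 1; l=3 → 2; l=4 → 3; l=5 → 4.
Orbitals: 1 + 2 + 3 + 4 = 10. Each orbital carries two spin states, so 10 × 2 = 20 states.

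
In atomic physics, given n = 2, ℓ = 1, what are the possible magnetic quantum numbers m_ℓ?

m_ℓ takes every integer from −ℓ to +ℓ. With ℓ = 1 that gives the 3 values -1, 0, 1.

-1, 0, 1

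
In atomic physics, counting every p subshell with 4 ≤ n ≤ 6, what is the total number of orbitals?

A p subshell (l = 1) exists for every n ≥ 2, so shells n = 4, 5, 6 each contribute one — 3 subshells.
Since each p subshell has 2·1+1 = 3 orbitals, the total is 3 × 3 = 9.

9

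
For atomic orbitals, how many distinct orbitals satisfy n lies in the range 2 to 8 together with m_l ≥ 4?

20

Work shell by shell — for each n, count the (l, m_l) pairs that satisfy m_l ≥ 4:
n=5 → 1; n=6 → 3; n=7 → 6; n=8 → 10.
Total orbitals: 1 + 3 + 6 + 10 = 20.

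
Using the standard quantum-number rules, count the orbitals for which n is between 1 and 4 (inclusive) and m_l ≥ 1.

10

Work shell by shell — for each n, count the (l, m_l) pairs that satisfy m_l ≥ 1:
n=2 → 1; n=3 → 3; n=4 → 6.
Total orbitals: 1 + 3 + 6 = 10.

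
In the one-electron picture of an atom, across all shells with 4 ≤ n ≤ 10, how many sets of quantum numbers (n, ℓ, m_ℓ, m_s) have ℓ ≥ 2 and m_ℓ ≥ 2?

Per-shell orbital counts meeting the constraint:
n=4 → 3; n=5 → 6; n=6 → 10; n=7 → 15; n=8 → 21; n=9 → 28; n=10 → 36.
Orbitals: 3 + 6 + 10 + 15 + 21 + 28 + 36 = 119. Including both spin states (m_s = ±1/2) gives 2 × 119 = 238 states.

238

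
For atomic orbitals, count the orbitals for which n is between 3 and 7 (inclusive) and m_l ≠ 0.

Per-shell orbital counts meeting the constraint:
n=3 → 6; n=4 → 12; n=5 → 20; n=6 → 30; n=7 → 42.
Total orbitals: 6 + 12 + 20 + 30 + 42 = 110.

110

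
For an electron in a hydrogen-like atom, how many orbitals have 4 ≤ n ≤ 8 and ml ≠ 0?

160

Go shell by shell, enumerating (l, ml) with ml ≠ 0:
n=4 → 12; n=5 → 20; n=6 → 30; n=7 → 42; n=8 → 56.
Total orbitals: 12 + 20 + 30 + 42 + 56 = 160.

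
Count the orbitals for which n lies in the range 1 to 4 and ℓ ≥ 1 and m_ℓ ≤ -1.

Count contributing orbitals for each principal shell:
n=2 → 1; n=3 → 3; n=4 → 6.
Total orbitals: 1 + 3 + 6 = 10.

10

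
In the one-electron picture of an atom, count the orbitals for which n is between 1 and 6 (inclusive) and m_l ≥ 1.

35

Go shell by shell, enumerating (l, m_l) with m_l ≥ 1:
n=2 → 1; n=3 → 3; n=4 → 6; n=5 → 10; n=6 → 15.
Total orbitals: 1 + 3 + 6 + 10 + 15 = 35.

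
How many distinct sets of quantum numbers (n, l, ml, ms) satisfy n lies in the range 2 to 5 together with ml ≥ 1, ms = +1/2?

Treat each shell separately and count matching orbitals:
n=2 → 1; n=3 → 3; n=4 → 6; n=5 → 10.
Orbitals: 1 + 3 + 6 + 10 = 20. With ms fixed to +1/2 there is one state per orbital, so 20 states.

20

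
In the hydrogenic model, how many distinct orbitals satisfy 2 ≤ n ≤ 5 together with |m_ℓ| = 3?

Per-shell orbital counts meeting the constraint:
n=4 → 2; n=5 → 4.
Total orbitals: 2 + 4 = 6.

6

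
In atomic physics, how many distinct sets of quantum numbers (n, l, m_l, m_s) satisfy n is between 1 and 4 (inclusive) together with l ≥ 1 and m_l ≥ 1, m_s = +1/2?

10

Count contributing orbitals for each principal shell:
n=2 → 1; n=3 → 3; n=4 → 6.
Orbitals: 1 + 3 + 6 = 10. With m_s fixed to +1/2 there is one state per orbital, so 10 states.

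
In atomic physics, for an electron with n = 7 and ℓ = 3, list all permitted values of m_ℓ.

m_ℓ takes every integer from −ℓ to +ℓ. With ℓ = 3 that gives the 7 values -3, -2, -1, 0, 1, 2, 3.

-3, -2, -1, 0, 1, 2, 3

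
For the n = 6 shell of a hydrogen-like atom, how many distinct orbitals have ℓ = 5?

11

The n = 6 shell has ℓ = 0 through 5; check each.
Per ℓ-value: ℓ=5 → 11.
Total orbitals: 11.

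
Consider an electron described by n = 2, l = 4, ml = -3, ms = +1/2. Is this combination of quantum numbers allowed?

No

The orbital quantum number must satisfy 0 ≤ l ≤ n−1. With n = 2 the allowed l values are 0, 1, so l = 4 is out of range.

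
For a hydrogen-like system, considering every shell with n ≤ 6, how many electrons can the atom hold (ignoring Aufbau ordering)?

Total orbitals = 1² + 2² + 3² + 4² + 5² + 6² = 91. Doubling for spin gives 182 electrons.

182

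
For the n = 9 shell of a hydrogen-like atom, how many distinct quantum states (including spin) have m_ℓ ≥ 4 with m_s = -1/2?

Go through ℓ = 0, …, 8 (the values permitted for n = 9).
Per ℓ-value: ℓ=4 → 1; ℓ=5 → 2; ℓ=6 → 3; ℓ=7 → 4; ℓ=8 → 5.
Orbitals: 1 + 2 + 3 + 4 + 5 = 15. With m_s fixed to a single value there is one state per orbital, giving 15 states.

15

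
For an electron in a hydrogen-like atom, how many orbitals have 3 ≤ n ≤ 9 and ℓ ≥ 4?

Work shell by shell — for each n, count the (ℓ, m_ℓ) pairs that satisfy ℓ ≥ 4:
n=5 → 9; n=6 → 20; n=7 → 33; n=8 → 48; n=9 → 65.
Total orbitals: 9 + 20 + 33 + 48 + 65 = 175.

175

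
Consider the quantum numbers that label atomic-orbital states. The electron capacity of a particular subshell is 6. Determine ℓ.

2(2ℓ+1) = 6 ⇒ 2ℓ+1 = 3 ⇒ ℓ = 1.

ℓ = 1 (p)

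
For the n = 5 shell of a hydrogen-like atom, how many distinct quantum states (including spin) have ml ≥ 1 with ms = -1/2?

10

Per l-value: l=1 → 1; l=2 → 2; l=3 → 3; l=4 → 4.
Orbitals: 1 + 2 + 3 + 4 = 10. With ms fixed to a single value there is one state per orbital, giving 10 states.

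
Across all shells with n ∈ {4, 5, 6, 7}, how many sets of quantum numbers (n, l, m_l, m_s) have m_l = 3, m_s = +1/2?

10

Treat each shell separately and count matching orbitals:
n=4 → 1; n=5 → 2; n=6 → 3; n=7 → 4.
Orbitals: 1 + 2 + 3 + 4 = 10. With m_s fixed to +1/2 there is one state per orbital, so 10 states.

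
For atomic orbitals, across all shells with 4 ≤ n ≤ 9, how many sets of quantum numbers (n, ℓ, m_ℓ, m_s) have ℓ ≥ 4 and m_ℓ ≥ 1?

160

Treat each shell separately and count matching orbitals:
n=5 → 4; n=6 → 9; n=7 → 15; n=8 → 22; n=9 → 30.
Orbitals: 4 + 9 + 15 + 22 + 30 = 80. Including both spin states (m_s = ±1/2) gives 2 × 80 = 160 states.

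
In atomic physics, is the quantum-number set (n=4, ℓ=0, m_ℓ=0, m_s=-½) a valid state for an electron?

Yes

n = 4 is a positive integer. ℓ = 0 satisfies 0 ≤ ℓ ≤ n−1 = 3. m_ℓ = 0 lies in the range −ℓ … +ℓ (here 0). m_s = -1/2 is one of ±1/2.
All four constraints are satisfied.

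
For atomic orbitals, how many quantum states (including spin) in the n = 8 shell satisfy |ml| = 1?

28

The n = 8 shell has l = 0 through 7; check each.
Per l-value: l=1 → 2; l=2 → 2; l=3 → 2; l=4 → 2; l=5 → 2; l=6 → 2; l=7 → 2.
Orbitals: 2 + 2 + 2 + 2 + 2 + 2 + 2 = 14. Each orbital carries two spin states, so 14 × 2 = 28 states.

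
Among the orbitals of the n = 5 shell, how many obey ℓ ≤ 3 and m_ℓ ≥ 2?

3

For n = 5, ℓ ranges over 0 … 4.
The (ℓ, m_ℓ) pairs meeting ℓ ≤ 3 and m_ℓ ≥ 2 give: ℓ=2 → 1; ℓ=3 → 2.
Total orbitals: 1 + 2 = 3.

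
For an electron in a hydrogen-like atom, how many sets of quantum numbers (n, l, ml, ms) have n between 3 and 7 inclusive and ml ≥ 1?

110

Per-shell orbital counts meeting the constraint:
n=3 → 3; n=4 → 6; n=5 → 10; n=6 → 15; n=7 → 21.
Orbitals: 3 + 6 + 10 + 15 + 21 = 55. Including both spin states (ms = ±1/2) gives 2 × 55 = 110 states.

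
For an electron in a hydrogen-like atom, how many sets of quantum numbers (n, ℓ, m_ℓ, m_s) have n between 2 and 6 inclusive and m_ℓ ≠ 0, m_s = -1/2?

70

Go shell by shell, enumerating (ℓ, m_ℓ) with m_ℓ ≠ 0:
n=2 → 2; n=3 → 6; n=4 → 12; n=5 → 20; n=6 → 30.
Orbitals: 2 + 6 + 12 + 20 + 30 = 70. With m_s fixed to -1/2 there is one state per orbital, so 70 states.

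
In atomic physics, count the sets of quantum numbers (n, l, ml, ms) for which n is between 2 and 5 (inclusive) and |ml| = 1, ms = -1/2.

For each n in the range, tally the orbitals obeying |ml| = 1:
n=2 → 2; n=3 → 4; n=4 → 6; n=5 → 8.
Orbitals: 2 + 4 + 6 + 8 = 20. With ms fixed to -1/2 there is one state per orbital, so 20 states.

20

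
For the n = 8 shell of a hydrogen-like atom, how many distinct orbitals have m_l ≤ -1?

Go through l = 0, …, 7 (the values permitted for n = 8).
The (l, m_l) pairs meeting m_l ≤ -1 give: l=1 → 1; l=2 → 2; l=3 → 3; l=4 → 4; l=5 → 5; l=6 → 6; l=7 → 7.
Total orbitals: 1 + 2 + 3 + 4 + 5 + 6 + 7 = 28.

28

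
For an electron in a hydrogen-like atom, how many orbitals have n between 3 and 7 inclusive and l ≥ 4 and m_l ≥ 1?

Work shell by shell — for each n, count the (l, m_l) pairs that satisfy l ≥ 4 and m_l ≥ 1:
n=5 → 4; n=6 → 9; n=7 → 15.
Total orbitals: 4 + 9 + 15 = 28.

28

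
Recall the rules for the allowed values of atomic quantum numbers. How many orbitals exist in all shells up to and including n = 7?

Total orbitals = 1² + 2² + 3² + 4² + 5² + 6² + 7² = 140.

140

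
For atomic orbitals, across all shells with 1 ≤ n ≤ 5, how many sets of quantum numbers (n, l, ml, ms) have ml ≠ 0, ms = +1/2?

40

For each n in the range, tally the orbitals obeying ml ≠ 0:
n=2 → 2; n=3 → 6; n=4 → 12; n=5 → 20.
Orbitals: 2 + 6 + 12 + 20 = 40. With ms fixed to +1/2 there is one state per orbital, so 40 states.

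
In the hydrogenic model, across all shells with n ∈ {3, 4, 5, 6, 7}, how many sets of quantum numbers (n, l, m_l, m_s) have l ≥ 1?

Per-shell orbital counts meeting the constraint:
n=3 → 8; n=4 → 15; n=5 → 24; n=6 → 35; n=7 → 48.
Orbitals: 8 + 15 + 24 + 35 + 48 = 130. Including both spin states (m_s = ±1/2) gives 2 × 130 = 260 states.

260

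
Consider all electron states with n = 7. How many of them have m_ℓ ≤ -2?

The (ℓ, m_ℓ) pairs meeting m_ℓ ≤ -2 give: ℓ=2 → 1; ℓ=3 → 2; ℓ=4 → 3; ℓ=5 → 4; ℓ=6 → 5.
Orbitals: 1 + 2 + 3 + 4 + 5 = 15. Each orbital carries two spin states, so 15 × 2 = 30 states.

30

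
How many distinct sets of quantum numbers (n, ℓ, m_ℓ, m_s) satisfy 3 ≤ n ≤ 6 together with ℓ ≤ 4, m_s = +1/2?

Per-shell orbital counts meeting the constraint:
n=3 → 9; n=4 → 16; n=5 → 25; n=6 → 25.
Orbitals: 9 + 16 + 25 + 25 = 75. With m_s fixed to +1/2 there is one state per orbital, so 75 states.

75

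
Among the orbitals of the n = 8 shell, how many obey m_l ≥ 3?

15

The n = 8 shell has l = 0 through 7; check each.
Per l-value: l=3 → 1; l=4 → 2; l=5 → 3; l=6 → 4; l=7 → 5.
Total orbitals: 1 + 2 + 3 + 4 + 5 = 15.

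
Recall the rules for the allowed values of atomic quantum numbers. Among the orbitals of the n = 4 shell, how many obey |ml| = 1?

6

The (l, ml) pairs meeting |ml| = 1 give: l=1 → 2; l=2 → 2; l=3 → 2.
Total orbitals: 2 + 2 + 2 = 6.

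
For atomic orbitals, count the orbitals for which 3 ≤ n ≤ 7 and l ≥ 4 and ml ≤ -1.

28

Go shell by shell, enumerating (l, ml) with l ≥ 4 and ml ≤ -1:
n=5 → 4; n=6 → 9; n=7 → 15.
Total orbitals: 4 + 9 + 15 = 28.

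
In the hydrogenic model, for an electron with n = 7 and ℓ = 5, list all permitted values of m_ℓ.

-5, -4, -3, -2, -1, 0, 1, 2, 3, 4, 5

m_ℓ takes every integer from −ℓ to +ℓ. With ℓ = 5 that gives the 11 values -5, -4, -3, -2, -1, 0, 1, 2, 3, 4, 5.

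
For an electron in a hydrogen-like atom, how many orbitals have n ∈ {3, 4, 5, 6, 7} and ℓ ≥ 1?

For each n in the range, tally the orbitals obeying ℓ ≥ 1:
n=3 → 8; n=4 → 15; n=5 → 24; n=6 → 35; n=7 → 48.
Total orbitals: 8 + 15 + 24 + 35 + 48 = 130.

130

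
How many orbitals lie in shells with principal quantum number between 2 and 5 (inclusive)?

Shell n has n² orbitals: 2²=4 + 3²=9 + 4²=16 + 5²=25 = 54 orbitals.

54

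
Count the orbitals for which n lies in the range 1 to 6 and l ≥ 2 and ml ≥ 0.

Work shell by shell — for each n, count the (l, ml) pairs that satisfy l ≥ 2 and ml ≥ 0:
n=3 → 3; n=4 → 7; n=5 → 12; n=6 → 18.
Total orbitals: 3 + 7 + 12 + 18 = 40.

40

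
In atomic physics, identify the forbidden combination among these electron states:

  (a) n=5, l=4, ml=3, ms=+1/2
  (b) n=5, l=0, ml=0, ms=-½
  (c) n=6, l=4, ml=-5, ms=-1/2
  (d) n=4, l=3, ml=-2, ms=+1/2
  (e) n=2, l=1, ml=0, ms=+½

(c)

(c) has |ml| = 5 > l = 4, violating −l ≤ ml ≤ l.
The remaining sets (a), (b), (d), (e) satisfy all four rules.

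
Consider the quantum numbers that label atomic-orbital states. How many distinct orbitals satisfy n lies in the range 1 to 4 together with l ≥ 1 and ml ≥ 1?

For each n in the range, tally the orbitals obeying l ≥ 1 and ml ≥ 1:
n=2 → 1; n=3 → 3; n=4 → 6.
Total orbitals: 1 + 3 + 6 = 10.

10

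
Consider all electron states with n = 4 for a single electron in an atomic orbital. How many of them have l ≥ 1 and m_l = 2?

The (l, m_l) pairs meeting l ≥ 1 and m_l = 2 give: l=2 → 1; l=3 → 1.
Orbitals: 1 + 1 = 2. Each orbital carries two spin states, so 2 × 2 = 4 states.

4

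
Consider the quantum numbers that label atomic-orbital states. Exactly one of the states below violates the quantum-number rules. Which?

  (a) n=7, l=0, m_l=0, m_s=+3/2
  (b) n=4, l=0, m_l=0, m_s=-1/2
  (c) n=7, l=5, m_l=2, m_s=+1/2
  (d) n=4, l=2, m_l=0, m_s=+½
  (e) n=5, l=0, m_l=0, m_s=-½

(a) has m_s = +3/2, but an electron's spin must be ±1/2.
The remaining sets (b), (c), (d), (e) satisfy all four rules.

(a)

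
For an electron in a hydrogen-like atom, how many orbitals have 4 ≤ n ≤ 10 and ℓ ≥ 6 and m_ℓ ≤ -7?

10

Go shell by shell, enumerating (ℓ, m_ℓ) with ℓ ≥ 6 and m_ℓ ≤ -7:
n=8 → 1; n=9 → 3; n=10 → 6.
Total orbitals: 1 + 3 + 6 = 10.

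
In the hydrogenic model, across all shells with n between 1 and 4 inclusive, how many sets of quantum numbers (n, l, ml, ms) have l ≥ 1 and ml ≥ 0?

32

Go shell by shell, enumerating (l, ml) with l ≥ 1 and ml ≥ 0:
n=2 → 2; n=3 → 5; n=4 → 9.
Orbitals: 2 + 5 + 9 = 16. Including both spin states (ms = ±1/2) gives 2 × 16 = 32 states.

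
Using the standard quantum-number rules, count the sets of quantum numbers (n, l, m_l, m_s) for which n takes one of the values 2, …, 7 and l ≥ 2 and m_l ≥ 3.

Per-shell orbital counts meeting the constraint:
n=4 → 1; n=5 → 3; n=6 → 6; n=7 → 10.
Orbitals: 1 + 3 + 6 + 10 = 20. Including both spin states (m_s = ±1/2) gives 2 × 20 = 40 states.

40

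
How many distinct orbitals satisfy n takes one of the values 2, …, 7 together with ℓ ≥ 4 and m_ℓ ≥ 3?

16

Work shell by shell — for each n, count the (ℓ, m_ℓ) pairs that satisfy ℓ ≥ 4 and m_ℓ ≥ 3:
n=5 → 2; n=6 → 5; n=7 → 9.
Total orbitals: 2 + 5 + 9 = 16.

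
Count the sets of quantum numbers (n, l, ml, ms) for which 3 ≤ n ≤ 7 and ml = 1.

40

Per-shell orbital counts meeting the constraint:
n=3 → 2; n=4 → 3; n=5 → 4; n=6 → 5; n=7 → 6.
Orbitals: 2 + 3 + 4 + 5 + 6 = 20. Including both spin states (ms = ±1/2) gives 2 × 20 = 40 states.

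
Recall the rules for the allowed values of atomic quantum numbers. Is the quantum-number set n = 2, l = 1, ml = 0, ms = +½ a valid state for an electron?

n = 2 is a positive integer. l = 1 satisfies 0 ≤ l ≤ n−1 = 1. ml = 0 lies in the range −l … +l (here −1 … 1). ms = +1/2 is one of ±1/2.
All four constraints are satisfied.

Yes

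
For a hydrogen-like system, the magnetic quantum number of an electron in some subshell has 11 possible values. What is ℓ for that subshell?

m_ℓ ranges over 2ℓ+1 integers, so 2ℓ+1 = 11 ⇒ ℓ = 5.

ℓ = 5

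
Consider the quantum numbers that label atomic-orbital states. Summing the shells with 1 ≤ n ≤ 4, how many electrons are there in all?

60

Shell n has n² orbitals: 1²=1 + 2²=4 + 3²=9 + 4²=16 = 30 orbitals.
Two spin states per orbital: 2 × 30 = 60 electrons.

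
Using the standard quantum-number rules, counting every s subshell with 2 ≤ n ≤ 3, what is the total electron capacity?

An s subshell (ℓ = 0) exists for every n ≥ 1, so shells n = 2, 3 each contribute one — 2 subshells.
Since each s subshell holds 2(2·0+1) = 2 electrons, the total is 2 × 2 = 4.

4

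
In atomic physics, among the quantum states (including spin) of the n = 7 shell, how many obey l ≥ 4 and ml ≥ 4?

12

Go through l = 0, …, 6 (the values permitted for n = 7).
Contributions: l=4 → 1; l=5 → 2; l=6 → 3.
Orbitals: 1 + 2 + 3 = 6. Each orbital carries two spin states, so 6 × 2 = 12 states.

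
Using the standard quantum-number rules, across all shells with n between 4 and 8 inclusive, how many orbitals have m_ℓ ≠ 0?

Per-shell orbital counts meeting the constraint:
n=4 → 12; n=5 → 20; n=6 → 30; n=7 → 42; n=8 → 56.
Total orbitals: 12 + 20 + 30 + 42 + 56 = 160.

160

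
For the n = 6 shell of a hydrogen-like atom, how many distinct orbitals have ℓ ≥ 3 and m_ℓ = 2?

3

The n = 6 shell has ℓ = 0 through 5; check each.
Contributions: ℓ=3 → 1; ℓ=4 → 1; ℓ=5 → 1.
Total orbitals: 1 + 1 + 1 = 3.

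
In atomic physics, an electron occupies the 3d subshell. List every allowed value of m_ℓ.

The 3d subshell has ℓ = 2, and m_ℓ takes every integer from −ℓ to +ℓ. With ℓ = 2 that gives the 5 values -2, -1, 0, 1, 2.

-2, -1, 0, 1, 2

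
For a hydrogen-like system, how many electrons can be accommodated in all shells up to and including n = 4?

Total orbitals = 1² + 2² + 3² + 4² = 30. Doubling for spin gives 60 electrons.

60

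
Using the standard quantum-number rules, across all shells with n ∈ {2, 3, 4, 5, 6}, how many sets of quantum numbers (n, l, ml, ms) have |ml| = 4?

Go shell by shell, enumerating (l, ml) with |ml| = 4:
n=5 → 2; n=6 → 4.
Orbitals: 2 + 4 = 6. Including both spin states (ms = ±1/2) gives 2 × 6 = 12 states.

12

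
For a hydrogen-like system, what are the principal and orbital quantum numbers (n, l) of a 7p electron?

The leading integer gives n = 7; the letter 'p' means l = 1.

n = 7, l = 1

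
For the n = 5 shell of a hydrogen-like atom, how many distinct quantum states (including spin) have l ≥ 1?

48

For n = 5, l ranges over 0 … 4.
Per l-value: l=1 → 3; l=2 → 5; l=3 → 7; l=4 → 9.
Orbitals: 3 + 5 + 7 + 9 = 24. Each orbital carries two spin states, so 24 × 2 = 48 states.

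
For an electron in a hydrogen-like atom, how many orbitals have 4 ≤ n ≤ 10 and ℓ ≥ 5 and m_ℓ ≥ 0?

110

Per-shell orbital counts meeting the constraint:
n=6 → 6; n=7 → 13; n=8 → 21; n=9 → 30; n=10 → 40.
Total orbitals: 6 + 13 + 21 + 30 + 40 = 110.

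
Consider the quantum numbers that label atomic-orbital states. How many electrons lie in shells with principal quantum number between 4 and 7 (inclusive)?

Shell n has n² orbitals: 4²=16 + 5²=25 + 6²=36 + 7²=49 = 126 orbitals.
Two spin states per orbital: 2 × 126 = 252 electrons.

252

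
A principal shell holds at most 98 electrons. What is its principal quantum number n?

2n² = 98 ⇒ n² = 49 ⇒ n = 7.

n = 7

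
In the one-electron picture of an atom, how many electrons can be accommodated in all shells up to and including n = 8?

Total orbitals = 1² + 2² + 3² + 4² + 5² + 6² + 7² + 8² = 204. Doubling for spin gives 408 electrons.

408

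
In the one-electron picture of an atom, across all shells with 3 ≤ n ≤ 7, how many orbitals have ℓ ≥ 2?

115

Work shell by shell — for each n, count the (ℓ, m_ℓ) pairs that satisfy ℓ ≥ 2:
n=3 → 5; n=4 → 12; n=5 → 21; n=6 → 32; n=7 → 45.
Total orbitals: 5 + 12 + 21 + 32 + 45 = 115.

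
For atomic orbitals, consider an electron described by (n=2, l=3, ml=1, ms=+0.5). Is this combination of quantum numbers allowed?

The orbital quantum number must satisfy 0 ≤ l ≤ n−1. With n = 2 the allowed l values are 0, 1, so l = 3 is out of range.

Not allowed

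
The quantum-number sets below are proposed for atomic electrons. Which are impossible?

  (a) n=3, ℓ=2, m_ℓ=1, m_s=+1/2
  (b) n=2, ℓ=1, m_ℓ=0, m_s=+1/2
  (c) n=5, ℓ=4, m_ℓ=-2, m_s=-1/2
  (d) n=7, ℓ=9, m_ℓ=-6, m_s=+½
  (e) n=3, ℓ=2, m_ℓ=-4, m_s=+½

(d) and (e)

(d) has ℓ = 9 ≥ n = 7, violating 0 ≤ ℓ ≤ n−1.
(e) has |m_ℓ| = 4 > ℓ = 2, violating −ℓ ≤ m_ℓ ≤ ℓ.
The remaining sets (a), (b), (c) satisfy all four rules.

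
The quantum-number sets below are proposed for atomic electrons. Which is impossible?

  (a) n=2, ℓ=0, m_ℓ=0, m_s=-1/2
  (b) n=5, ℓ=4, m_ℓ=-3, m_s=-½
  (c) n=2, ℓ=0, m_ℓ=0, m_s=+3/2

(c) has m_s = +3/2, but an electron's spin must be ±1/2.
The remaining sets (a), (b) satisfy all four rules.

(c)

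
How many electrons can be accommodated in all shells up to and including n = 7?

280

Total orbitals = 1² + 2² + 3² + 4² + 5² + 6² + 7² = 140. Doubling for spin gives 280 electrons.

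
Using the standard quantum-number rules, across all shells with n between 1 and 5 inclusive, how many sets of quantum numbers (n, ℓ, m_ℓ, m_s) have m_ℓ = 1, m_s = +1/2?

Work shell by shell — for each n, count the (ℓ, m_ℓ) pairs that satisfy m_ℓ = 1:
n=2 → 1; n=3 → 2; n=4 → 3; n=5 → 4.
Orbitals: 1 + 2 + 3 + 4 = 10. With m_s fixed to +1/2 there is one state per orbital, so 10 states.

10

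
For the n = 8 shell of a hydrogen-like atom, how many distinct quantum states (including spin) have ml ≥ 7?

2

With n = 8 the allowed l are 0, 1, …, 7.
Per l-value: l=7 → 1.
Orbitals: 1. Each orbital carries two spin states, so 1 × 2 = 2 states.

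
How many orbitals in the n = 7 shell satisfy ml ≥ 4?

6

The n = 7 shell has l = 0 through 6; check each.
Contributions: l=4 → 1; l=5 → 2; l=6 → 3.
Total orbitals: 1 + 2 + 3 = 6.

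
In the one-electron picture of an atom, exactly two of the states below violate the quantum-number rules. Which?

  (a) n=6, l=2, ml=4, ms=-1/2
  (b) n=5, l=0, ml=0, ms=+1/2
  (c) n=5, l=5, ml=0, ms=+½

(a) and (c)

(a) has |ml| = 4 > l = 2, violating −l ≤ ml ≤ l.
(c) has l = 5 ≥ n = 5, violating 0 ≤ l ≤ n−1.
The remaining set (b) satisfies all four rules.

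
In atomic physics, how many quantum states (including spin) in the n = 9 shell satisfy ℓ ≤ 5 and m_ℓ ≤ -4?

6

The n = 9 shell has ℓ = 0 through 8; check each.
Contributions: ℓ=4 → 1; ℓ=5 → 2.
Orbitals: 1 + 2 = 3. Each orbital carries two spin states, so 3 × 2 = 6 states.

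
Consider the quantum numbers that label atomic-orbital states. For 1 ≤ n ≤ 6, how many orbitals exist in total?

91

Total orbitals = 1² + 2² + 3² + 4² + 5² + 6² = 91.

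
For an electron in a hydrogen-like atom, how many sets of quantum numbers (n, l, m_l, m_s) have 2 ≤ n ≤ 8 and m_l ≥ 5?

20

Go shell by shell, enumerating (l, m_l) with m_l ≥ 5:
n=6 → 1; n=7 → 3; n=8 → 6.
Orbitals: 1 + 3 + 6 = 10. Including both spin states (m_s = ±1/2) gives 2 × 10 = 20 states.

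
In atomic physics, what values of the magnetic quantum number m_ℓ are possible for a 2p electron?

-1, 0, 1

The 2p subshell has ℓ = 1, and m_ℓ takes every integer from −ℓ to +ℓ. With ℓ = 1 that gives the 3 values -1, 0, 1.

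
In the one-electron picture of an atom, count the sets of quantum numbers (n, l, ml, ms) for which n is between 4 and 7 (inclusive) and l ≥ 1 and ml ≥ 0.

140

For each n in the range, tally the orbitals obeying l ≥ 1 and ml ≥ 0:
n=4 → 9; n=5 → 14; n=6 → 20; n=7 → 27.
Orbitals: 9 + 14 + 20 + 27 = 70. Including both spin states (ms = ±1/2) gives 2 × 70 = 140 states.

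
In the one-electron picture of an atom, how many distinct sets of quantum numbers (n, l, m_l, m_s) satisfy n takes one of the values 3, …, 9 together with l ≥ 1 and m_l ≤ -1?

238

For each n in the range, tally the orbitals obeying l ≥ 1 and m_l ≤ -1:
n=3 → 3; n=4 → 6; n=5 → 10; n=6 → 15; n=7 → 21; n=8 → 28; n=9 → 36.
Orbitals: 3 + 6 + 10 + 15 + 21 + 28 + 36 = 119. Including both spin states (m_s = ±1/2) gives 2 × 119 = 238 states.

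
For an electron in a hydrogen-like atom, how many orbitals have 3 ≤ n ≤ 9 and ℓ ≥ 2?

Work shell by shell — for each n, count the (ℓ, m_ℓ) pairs that satisfy ℓ ≥ 2:
n=3 → 5; n=4 → 12; n=5 → 21; n=6 → 32; n=7 → 45; n=8 → 60; n=9 → 77.
Total orbitals: 5 + 12 + 21 + 32 + 45 + 60 + 77 = 252.

252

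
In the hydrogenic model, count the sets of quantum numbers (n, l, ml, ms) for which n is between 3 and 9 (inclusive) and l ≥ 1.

Treat each shell separately and count matching orbitals:
n=3 → 8; n=4 → 15; n=5 → 24; n=6 → 35; n=7 → 48; n=8 → 63; n=9 → 80.
Orbitals: 8 + 15 + 24 + 35 + 48 + 63 + 80 = 273. Including both spin states (ms = ±1/2) gives 2 × 273 = 546 states.

546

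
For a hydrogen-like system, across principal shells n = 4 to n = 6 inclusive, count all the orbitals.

Shell n has n² orbitals: 4²=16 + 5²=25 + 6²=36 = 77 orbitals.

77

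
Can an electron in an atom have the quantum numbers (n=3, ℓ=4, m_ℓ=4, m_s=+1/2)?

The orbital quantum number must satisfy 0 ≤ ℓ ≤ n−1. With n = 3 the allowed ℓ values are 0, 1, 2, so ℓ = 4 is out of range.

No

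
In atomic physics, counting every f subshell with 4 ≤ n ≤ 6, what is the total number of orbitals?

An f subshell (l = 3) exists for every n ≥ 4, so shells n = 4, 5, 6 each contribute one — 3 subshells.
Since each f subshell has 2·3+1 = 7 orbitals, the total is 3 × 7 = 21.

21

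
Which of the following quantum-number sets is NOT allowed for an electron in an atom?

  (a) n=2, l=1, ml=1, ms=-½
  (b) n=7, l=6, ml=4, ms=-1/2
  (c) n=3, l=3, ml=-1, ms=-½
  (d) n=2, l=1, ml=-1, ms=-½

(c)

(c) has l = 3 ≥ n = 3, violating 0 ≤ l ≤ n−1.
The remaining sets (a), (b), (d) satisfy all four rules.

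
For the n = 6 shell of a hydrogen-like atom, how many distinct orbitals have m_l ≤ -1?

15

Orbitals with m_l ≤ -1, by l: l=1 → 1; l=2 → 2; l=3 → 3; l=4 → 4; l=5 → 5.
Total orbitals: 1 + 2 + 3 + 4 + 5 = 15.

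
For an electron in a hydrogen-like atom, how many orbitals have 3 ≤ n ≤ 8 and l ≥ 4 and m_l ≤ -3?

30

Treat each shell separately and count matching orbitals:
n=5 → 2; n=6 → 5; n=7 → 9; n=8 → 14.
Total orbitals: 2 + 5 + 9 + 14 = 30.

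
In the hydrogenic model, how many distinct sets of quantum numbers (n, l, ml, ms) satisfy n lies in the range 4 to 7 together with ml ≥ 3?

40

Go shell by shell, enumerating (l, ml) with ml ≥ 3:
n=4 → 1; n=5 → 3; n=6 → 6; n=7 → 10.
Orbitals: 1 + 3 + 6 + 10 = 20. Including both spin states (ms = ±1/2) gives 2 × 20 = 40 states.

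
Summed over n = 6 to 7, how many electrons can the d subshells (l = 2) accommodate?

A d subshell (l = 2) exists for every n ≥ 3, so shells n = 6, 7 each contribute one — 2 subshells.
Since each d subshell holds 2(2·2+1) = 10 electrons, the total is 2 × 10 = 20.

20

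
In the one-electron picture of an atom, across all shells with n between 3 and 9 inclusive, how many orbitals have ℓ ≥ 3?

217

Go shell by shell, enumerating (ℓ, m_ℓ) with ℓ ≥ 3:
n=4 → 7; n=5 → 16; n=6 → 27; n=7 → 40; n=8 → 55; n=9 → 72.
Total orbitals: 7 + 16 + 27 + 40 + 55 + 72 = 217.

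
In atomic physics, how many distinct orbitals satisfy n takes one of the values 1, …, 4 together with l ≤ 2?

Work shell by shell — for each n, count the (l, m_l) pairs that satisfy l ≤ 2:
n=1 → 1; n=2 → 4; n=3 → 9; n=4 → 9.
Total orbitals: 1 + 4 + 9 + 9 = 23.

23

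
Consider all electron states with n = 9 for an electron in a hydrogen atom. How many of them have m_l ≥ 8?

The (l, m_l) pairs meeting m_l ≥ 8 give: l=8 → 1.
Orbitals: 1. Each orbital carries two spin states, so 1 × 2 = 2 states.

2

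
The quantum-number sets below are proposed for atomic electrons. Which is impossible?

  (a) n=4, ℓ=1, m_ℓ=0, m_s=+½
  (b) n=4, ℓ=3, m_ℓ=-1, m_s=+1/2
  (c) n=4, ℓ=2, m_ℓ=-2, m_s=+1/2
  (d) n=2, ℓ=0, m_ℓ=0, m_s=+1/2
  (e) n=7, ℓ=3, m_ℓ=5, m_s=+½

(e) has |m_ℓ| = 5 > ℓ = 3, violating −ℓ ≤ m_ℓ ≤ ℓ.
The remaining sets (a), (b), (c), (d) satisfy all four rules.

(e)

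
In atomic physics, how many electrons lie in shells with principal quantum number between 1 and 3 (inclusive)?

Shell n has n² orbitals: 1²=1 + 2²=4 + 3²=9 = 14 orbitals.
Two spin states per orbital: 2 × 14 = 28 electrons.

28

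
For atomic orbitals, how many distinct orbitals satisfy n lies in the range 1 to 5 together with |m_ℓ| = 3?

6

Work shell by shell — for each n, count the (ℓ, m_ℓ) pairs that satisfy |m_ℓ| = 3:
n=4 → 2; n=5 → 4.
Total orbitals: 2 + 4 = 6.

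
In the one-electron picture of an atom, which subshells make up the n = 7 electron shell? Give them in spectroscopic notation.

For n = 7, l runs from 0 to 6. In spectroscopic notation l = 0,1,2,… ↔ s,p,d,f,g,h,i, so the subshells are 7s, 7p, 7d, 7f, 7g, 7h, 7i.

7s, 7p, 7d, 7f, 7g, 7h, 7i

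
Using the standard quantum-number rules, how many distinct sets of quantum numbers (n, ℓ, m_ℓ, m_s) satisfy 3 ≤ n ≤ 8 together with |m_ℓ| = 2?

Go shell by shell, enumerating (ℓ, m_ℓ) with |m_ℓ| = 2:
n=3 → 2; n=4 → 4; n=5 → 6; n=6 → 8; n=7 → 10; n=8 → 12.
Orbitals: 2 + 4 + 6 + 8 + 10 + 12 = 42. Including both spin states (m_s = ±1/2) gives 2 × 42 = 84 states.

84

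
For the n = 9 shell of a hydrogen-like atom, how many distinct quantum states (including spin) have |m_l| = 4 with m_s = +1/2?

10

For n = 9, l ranges over 0 … 8.
The (l, m_l) pairs meeting |m_l| = 4 give: l=4 → 2; l=5 → 2; l=6 → 2; l=7 → 2; l=8 → 2.
Orbitals: 2 + 2 + 2 + 2 + 2 = 10. With m_s fixed to a single value there is one state per orbital, giving 10 states.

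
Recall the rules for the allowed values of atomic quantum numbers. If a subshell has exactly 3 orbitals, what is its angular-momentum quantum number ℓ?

ℓ = 1

2ℓ+1 = 3 gives ℓ = 1.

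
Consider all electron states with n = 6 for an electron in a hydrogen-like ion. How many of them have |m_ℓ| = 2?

The n = 6 shell has ℓ = 0 through 5; check each.
Orbitals with |m_ℓ| = 2, by ℓ: ℓ=2 → 2; ℓ=3 → 2; ℓ=4 → 2; ℓ=5 → 2.
Orbitals: 2 + 2 + 2 + 2 = 8. Each orbital carries two spin states, so 8 × 2 = 16 states.

16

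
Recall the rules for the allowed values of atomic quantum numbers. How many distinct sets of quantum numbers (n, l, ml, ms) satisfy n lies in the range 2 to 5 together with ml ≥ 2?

20

Per-shell orbital counts meeting the constraint:
n=3 → 1; n=4 → 3; n=5 → 6.
Orbitals: 1 + 3 + 6 = 10. Including both spin states (ms = ±1/2) gives 2 × 10 = 20 states.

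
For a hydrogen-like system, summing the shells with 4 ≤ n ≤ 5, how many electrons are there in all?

82

Shell n has n² orbitals: 4²=16 + 5²=25 = 41 orbitals.
Two spin states per orbital: 2 × 41 = 82 electrons.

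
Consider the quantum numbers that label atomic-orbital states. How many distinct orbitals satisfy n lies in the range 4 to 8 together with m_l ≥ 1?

80

Treat each shell separately and count matching orbitals:
n=4 → 6; n=5 → 10; n=6 → 15; n=7 → 21; n=8 → 28.
Total orbitals: 6 + 10 + 15 + 21 + 28 = 80.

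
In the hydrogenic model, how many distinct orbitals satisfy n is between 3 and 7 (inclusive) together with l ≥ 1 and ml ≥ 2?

35

Per-shell orbital counts meeting the constraint:
n=3 → 1; n=4 → 3; n=5 → 6; n=6 → 10; n=7 → 15.
Total orbitals: 1 + 3 + 6 + 10 + 15 = 35.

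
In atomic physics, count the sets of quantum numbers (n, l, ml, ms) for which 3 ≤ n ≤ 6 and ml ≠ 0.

Work shell by shell — for each n, count the (l, ml) pairs that satisfy ml ≠ 0:
n=3 → 6; n=4 → 12; n=5 → 20; n=6 → 30.
Orbitals: 6 + 12 + 20 + 30 = 68. Including both spin states (ms = ±1/2) gives 2 × 68 = 136 states.

136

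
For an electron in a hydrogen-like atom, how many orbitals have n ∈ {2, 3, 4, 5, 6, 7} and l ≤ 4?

104

Go shell by shell, enumerating (l, m_l) with l ≤ 4:
n=2 → 4; n=3 → 9; n=4 → 16; n=5 → 25; n=6 → 25; n=7 → 25.
Total orbitals: 4 + 9 + 16 + 25 + 25 + 25 = 104.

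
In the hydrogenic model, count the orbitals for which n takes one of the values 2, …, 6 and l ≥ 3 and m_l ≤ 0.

Treat each shell separately and count matching orbitals:
n=4 → 4; n=5 → 9; n=6 → 15.
Total orbitals: 4 + 9 + 15 = 28.

28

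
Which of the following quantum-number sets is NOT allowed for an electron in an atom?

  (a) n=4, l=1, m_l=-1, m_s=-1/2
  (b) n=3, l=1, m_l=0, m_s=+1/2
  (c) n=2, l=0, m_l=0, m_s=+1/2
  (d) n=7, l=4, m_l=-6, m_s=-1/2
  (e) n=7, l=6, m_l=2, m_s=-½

(d) has |m_l| = 6 > l = 4, violating −l ≤ m_l ≤ l.
The remaining sets (a), (b), (c), (e) satisfy all four rules.

(d)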